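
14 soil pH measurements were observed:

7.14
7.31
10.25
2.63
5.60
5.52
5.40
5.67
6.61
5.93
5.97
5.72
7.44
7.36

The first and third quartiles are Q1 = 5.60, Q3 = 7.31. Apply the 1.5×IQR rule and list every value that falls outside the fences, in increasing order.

IQR = Q3 − Q1 = 7.31 − 5.60 = 1.71.
Lower fence = Q1 − 1.5·IQR = 5.60 − 2.565 = 3.035.
Upper fence = Q3 + 1.5·IQR = 7.31 + 2.565 = 9.875.
2.63 < 3.035 → outlier.
10.25 > 9.875 → outlier.
All remaining values lie within [3.035, 9.875].

2.63, 10.25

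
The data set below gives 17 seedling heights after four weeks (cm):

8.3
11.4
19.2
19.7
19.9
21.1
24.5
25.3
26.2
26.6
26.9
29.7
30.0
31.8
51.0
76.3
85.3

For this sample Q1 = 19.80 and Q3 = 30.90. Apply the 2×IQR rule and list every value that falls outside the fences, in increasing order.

IQR = Q3 − Q1 = 30.90 − 19.80 = 11.10.
Lower fence = Q1 − 2·IQR = 19.80 − 22.20 = -2.40.
Upper fence = Q3 + 2·IQR = 30.90 + 22.20 = 53.10.
76.3 > 53.10 → outlier.
85.3 > 53.10 → outlier.
All remaining values lie within [-2.40, 53.10].

76.3, 85.3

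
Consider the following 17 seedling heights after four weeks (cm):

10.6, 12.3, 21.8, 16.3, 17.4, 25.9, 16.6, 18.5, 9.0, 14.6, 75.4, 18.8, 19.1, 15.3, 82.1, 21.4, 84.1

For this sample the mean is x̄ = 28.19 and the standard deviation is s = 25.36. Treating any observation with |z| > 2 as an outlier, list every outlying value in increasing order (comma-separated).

Cutoffs at x̄ ± 2s: 28.19 ± 2·25.36 = [-22.53, 78.91].
82.1: z = 2.13, |z| > 2 → outlier.
84.1: z = 2.20, |z| > 2 → outlier.
Every other value lies within [-22.53, 78.91].

82.1, 84.1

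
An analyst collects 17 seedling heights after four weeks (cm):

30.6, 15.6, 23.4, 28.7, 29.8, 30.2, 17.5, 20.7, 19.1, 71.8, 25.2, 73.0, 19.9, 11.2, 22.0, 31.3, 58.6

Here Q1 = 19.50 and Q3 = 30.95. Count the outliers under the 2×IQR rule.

3

IQR = 11.45; fences at 19.50 − 22.90 = -3.40 and 30.95 + 22.90 = 53.85.
Outside the cutoffs: 58.6, 71.8, 73.0.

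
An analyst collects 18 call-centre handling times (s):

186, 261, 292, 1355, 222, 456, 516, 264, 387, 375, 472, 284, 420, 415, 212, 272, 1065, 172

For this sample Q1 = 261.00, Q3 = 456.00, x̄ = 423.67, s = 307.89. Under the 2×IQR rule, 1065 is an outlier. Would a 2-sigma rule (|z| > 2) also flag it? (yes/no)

yes

z = (1065 − 423.67) / 307.89 = 2.08.
|z| = 2.08 > 2.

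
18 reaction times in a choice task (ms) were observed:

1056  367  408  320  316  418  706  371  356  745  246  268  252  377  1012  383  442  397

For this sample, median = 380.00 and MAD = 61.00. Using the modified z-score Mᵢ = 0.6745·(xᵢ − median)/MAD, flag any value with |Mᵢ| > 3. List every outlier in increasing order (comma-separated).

706, 745, 1012, 1056

|Mᵢ| > 3 ⇔ |xᵢ − 380.00| > 3·61.00/0.6745 = 271.31.
So outliers lie outside [108.69, 651.31].
706: M = 3.60 → outlier.
745: M = 4.04 → outlier.
1012: M = 6.99 → outlier.
1056: M = 7.47 → outlier.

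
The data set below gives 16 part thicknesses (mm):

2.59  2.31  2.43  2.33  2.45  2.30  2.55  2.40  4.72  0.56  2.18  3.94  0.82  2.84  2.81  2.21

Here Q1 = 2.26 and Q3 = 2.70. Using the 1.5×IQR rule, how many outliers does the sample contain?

IQR = 0.44; fences at 2.26 − 0.66 = 1.60 and 2.70 + 0.66 = 3.36.
Outside the cutoffs: 0.56, 0.82, 3.94, 4.72.

4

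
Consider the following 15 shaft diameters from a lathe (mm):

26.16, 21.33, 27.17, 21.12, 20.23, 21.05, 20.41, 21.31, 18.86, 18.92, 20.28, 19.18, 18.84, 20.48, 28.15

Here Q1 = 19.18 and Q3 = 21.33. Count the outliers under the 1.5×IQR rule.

IQR = 2.15; fences at 19.18 − 3.225 = 15.955 and 21.33 + 3.225 = 24.555.
Outside the cutoffs: 26.16, 27.17, 28.15.

3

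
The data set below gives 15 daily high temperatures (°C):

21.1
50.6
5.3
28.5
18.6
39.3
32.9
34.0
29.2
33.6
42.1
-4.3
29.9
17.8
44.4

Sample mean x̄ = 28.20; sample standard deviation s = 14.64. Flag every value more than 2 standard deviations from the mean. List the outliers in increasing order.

-4.3

Cutoffs at x̄ ± 2s: 28.20 ± 2·14.64 = [-1.08, 57.48].
-4.3: z = -2.22, |z| > 2 → outlier.
Every other value lies within [-1.08, 57.48].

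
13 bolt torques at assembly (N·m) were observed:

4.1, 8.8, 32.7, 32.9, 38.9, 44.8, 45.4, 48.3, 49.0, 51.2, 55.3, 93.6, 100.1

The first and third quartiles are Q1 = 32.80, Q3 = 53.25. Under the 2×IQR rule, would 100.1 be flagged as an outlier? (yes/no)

IQR = Q3 − Q1 = 53.25 − 32.80 = 20.45.
Lower fence = Q1 − 2·IQR = 32.80 − 40.90 = -8.10.
Upper fence = Q3 + 2·IQR = 53.25 + 40.90 = 94.15.
100.1 lies above the upper fence.

yes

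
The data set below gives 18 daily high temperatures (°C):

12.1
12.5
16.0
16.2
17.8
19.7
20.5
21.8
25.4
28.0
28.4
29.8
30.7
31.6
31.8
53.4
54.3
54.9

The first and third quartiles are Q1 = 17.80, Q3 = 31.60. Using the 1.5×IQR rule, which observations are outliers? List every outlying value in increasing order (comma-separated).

53.4, 54.3, 54.9

IQR = Q3 − Q1 = 31.60 − 17.80 = 13.80.
Lower fence = Q1 − 1.5·IQR = 17.80 − 20.70 = -2.90.
Upper fence = Q3 + 1.5·IQR = 31.60 + 20.70 = 52.30.
53.4 > 52.30 → outlier.
54.3 > 52.30 → outlier.
54.9 > 52.30 → outlier.
All remaining values lie within [-2.90, 52.30].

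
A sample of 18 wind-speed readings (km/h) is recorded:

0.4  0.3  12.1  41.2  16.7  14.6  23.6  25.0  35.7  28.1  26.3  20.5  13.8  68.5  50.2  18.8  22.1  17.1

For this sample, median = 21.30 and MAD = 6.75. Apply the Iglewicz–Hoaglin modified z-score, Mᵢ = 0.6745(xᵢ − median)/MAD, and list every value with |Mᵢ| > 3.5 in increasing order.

68.5

|Mᵢ| > 3.5 ⇔ |xᵢ − 21.30| > 3.5·6.75/0.6745 = 35.03.
So outliers lie outside [-13.73, 56.33].
68.5: M = 4.72 → outlier.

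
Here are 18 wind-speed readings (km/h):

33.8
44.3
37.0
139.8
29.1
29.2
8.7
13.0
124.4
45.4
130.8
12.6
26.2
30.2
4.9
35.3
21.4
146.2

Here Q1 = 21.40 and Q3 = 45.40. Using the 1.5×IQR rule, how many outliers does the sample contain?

IQR = 24.00; fences at 21.40 − 36.00 = -14.60 and 45.40 + 36.00 = 81.40.
Outside the cutoffs: 124.4, 130.8, 139.8, 146.2.

4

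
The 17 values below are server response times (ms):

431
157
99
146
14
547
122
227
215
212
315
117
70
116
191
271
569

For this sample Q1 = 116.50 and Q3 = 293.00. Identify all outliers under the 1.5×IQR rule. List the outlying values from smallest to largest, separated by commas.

569

IQR = Q3 − Q1 = 293.00 − 116.50 = 176.50.
Lower fence = Q1 − 1.5·IQR = 116.50 − 264.75 = -148.25.
Upper fence = Q3 + 1.5·IQR = 293.00 + 264.75 = 557.75.
569 > 557.75 → outlier.
All remaining values lie within [-148.25, 557.75].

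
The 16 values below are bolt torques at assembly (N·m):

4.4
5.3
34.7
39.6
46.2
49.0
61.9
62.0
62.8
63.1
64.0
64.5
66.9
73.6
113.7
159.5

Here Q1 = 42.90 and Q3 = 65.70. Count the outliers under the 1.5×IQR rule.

4

IQR = 22.80; fences at 42.90 − 34.20 = 8.70 and 65.70 + 34.20 = 99.90.
Outside the cutoffs: 4.4, 5.3, 113.7, 159.5.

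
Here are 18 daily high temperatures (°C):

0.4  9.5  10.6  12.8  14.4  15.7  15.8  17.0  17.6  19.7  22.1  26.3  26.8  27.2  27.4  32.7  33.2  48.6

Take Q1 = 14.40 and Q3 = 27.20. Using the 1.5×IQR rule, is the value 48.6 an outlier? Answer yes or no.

yes

IQR = Q3 − Q1 = 27.20 − 14.40 = 12.80.
Lower fence = Q1 − 1.5·IQR = 14.40 − 19.20 = -4.80.
Upper fence = Q3 + 1.5·IQR = 27.20 + 19.20 = 46.40.
48.6 lies above the upper fence.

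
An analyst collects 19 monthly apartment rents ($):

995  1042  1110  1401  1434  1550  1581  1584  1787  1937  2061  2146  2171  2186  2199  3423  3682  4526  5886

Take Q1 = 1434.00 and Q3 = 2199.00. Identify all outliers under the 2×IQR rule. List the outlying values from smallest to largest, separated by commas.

IQR = Q3 − Q1 = 2199.00 − 1434.00 = 765.00.
Lower fence = Q1 − 2·IQR = 1434.00 − 1530.00 = -96.00.
Upper fence = Q3 + 2·IQR = 2199.00 + 1530.00 = 3729.00.
4526 > 3729.00 → outlier.
5886 > 3729.00 → outlier.
All remaining values lie within [-96.00, 3729.00].

4526, 5886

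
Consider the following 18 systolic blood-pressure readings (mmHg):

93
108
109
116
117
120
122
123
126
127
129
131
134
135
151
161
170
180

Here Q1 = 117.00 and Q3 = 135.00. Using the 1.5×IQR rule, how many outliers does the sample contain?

2

IQR = 18.00; fences at 117.00 − 27.00 = 90.00 and 135.00 + 27.00 = 162.00.
Outside the cutoffs: 170, 180.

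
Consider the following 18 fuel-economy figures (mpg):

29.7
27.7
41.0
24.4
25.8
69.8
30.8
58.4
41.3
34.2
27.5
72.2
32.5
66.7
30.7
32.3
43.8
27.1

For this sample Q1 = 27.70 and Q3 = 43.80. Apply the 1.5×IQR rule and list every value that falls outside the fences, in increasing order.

IQR = Q3 − Q1 = 43.80 − 27.70 = 16.10.
Lower fence = Q1 − 1.5·IQR = 27.70 − 24.15 = 3.55.
Upper fence = Q3 + 1.5·IQR = 43.80 + 24.15 = 67.95.
69.8 > 67.95 → outlier.
72.2 > 67.95 → outlier.
All remaining values lie within [3.55, 67.95].

69.8, 72.2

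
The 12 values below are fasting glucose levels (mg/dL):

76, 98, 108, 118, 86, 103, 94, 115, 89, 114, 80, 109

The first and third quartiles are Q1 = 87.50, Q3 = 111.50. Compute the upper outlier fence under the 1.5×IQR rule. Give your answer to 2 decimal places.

IQR = Q3 − Q1 = 111.50 − 87.50 = 24.00.
Lower fence = Q1 − 1.5·IQR = 87.50 − 36.00 = 51.50.
Upper fence = Q3 + 1.5·IQR = 111.50 + 36.00 = 147.50.

147.50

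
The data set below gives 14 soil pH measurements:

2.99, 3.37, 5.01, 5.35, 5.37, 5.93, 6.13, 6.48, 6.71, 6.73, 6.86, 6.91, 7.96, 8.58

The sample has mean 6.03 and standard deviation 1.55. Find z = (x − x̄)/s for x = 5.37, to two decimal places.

-0.43

z = (5.37 − 6.03) / 1.55 = -0.43.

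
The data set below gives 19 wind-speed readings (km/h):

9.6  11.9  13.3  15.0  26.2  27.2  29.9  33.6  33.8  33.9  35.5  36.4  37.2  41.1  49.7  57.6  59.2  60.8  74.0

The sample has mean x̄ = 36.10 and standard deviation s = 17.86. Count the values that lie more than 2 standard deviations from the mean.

1

Cutoffs: x̄ ± 2s = [0.38, 71.82].
Outside the cutoffs: 74.0.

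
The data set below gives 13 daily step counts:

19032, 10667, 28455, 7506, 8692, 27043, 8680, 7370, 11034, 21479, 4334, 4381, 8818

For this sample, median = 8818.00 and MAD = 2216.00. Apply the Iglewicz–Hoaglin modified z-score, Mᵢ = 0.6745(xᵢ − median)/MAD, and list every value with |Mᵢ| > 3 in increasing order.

19032, 21479, 27043, 28455

|Mᵢ| > 3 ⇔ |xᵢ − 8818.00| > 3·2216.00/0.6745 = 9856.19.
So outliers lie outside [-1038.19, 18674.19].
19032: M = 3.11 → outlier.
21479: M = 3.85 → outlier.
27043: M = 5.55 → outlier.
28455: M = 5.98 → outlier.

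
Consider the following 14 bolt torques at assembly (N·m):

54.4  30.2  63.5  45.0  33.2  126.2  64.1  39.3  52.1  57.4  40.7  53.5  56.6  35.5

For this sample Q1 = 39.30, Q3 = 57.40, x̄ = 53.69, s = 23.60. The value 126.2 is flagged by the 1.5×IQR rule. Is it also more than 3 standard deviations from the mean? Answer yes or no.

z = (126.2 − 53.69) / 23.60 = 3.07.
|z| = 3.07 > 3.

yes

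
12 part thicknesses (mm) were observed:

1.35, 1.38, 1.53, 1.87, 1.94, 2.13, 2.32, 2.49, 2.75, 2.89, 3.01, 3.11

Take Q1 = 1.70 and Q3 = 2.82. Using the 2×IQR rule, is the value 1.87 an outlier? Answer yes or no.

IQR = Q3 − Q1 = 2.82 − 1.70 = 1.12.
Lower fence = Q1 − 2·IQR = 1.70 − 2.24 = -0.54.
Upper fence = Q3 + 2·IQR = 2.82 + 2.24 = 5.06.
1.87 lies within [-0.54, 5.06].

no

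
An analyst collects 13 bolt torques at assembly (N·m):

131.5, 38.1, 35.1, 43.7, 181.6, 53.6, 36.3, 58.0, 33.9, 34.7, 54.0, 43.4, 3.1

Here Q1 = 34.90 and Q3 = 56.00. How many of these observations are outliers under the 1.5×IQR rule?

3

IQR = 21.10; fences at 34.90 − 31.65 = 3.25 and 56.00 + 31.65 = 87.65.
Outside the cutoffs: 3.1, 131.5, 181.6.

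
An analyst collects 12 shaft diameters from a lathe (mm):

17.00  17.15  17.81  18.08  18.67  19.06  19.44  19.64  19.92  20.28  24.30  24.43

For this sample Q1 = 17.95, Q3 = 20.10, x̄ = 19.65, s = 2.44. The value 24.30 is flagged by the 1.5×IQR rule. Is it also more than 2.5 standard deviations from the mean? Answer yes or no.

z = (24.30 − 19.65) / 2.44 = 1.91.
|z| = 1.91 ≤ 2.5.

no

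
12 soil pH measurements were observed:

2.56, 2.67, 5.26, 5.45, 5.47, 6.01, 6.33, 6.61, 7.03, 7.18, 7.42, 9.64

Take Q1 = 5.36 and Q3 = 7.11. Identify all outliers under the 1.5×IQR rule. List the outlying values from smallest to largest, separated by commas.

2.56, 2.67

IQR = Q3 − Q1 = 7.11 − 5.36 = 1.75.
Lower fence = Q1 − 1.5·IQR = 5.36 − 2.625 = 2.735.
Upper fence = Q3 + 1.5·IQR = 7.11 + 2.625 = 9.735.
2.56 < 2.735 → outlier.
2.67 < 2.735 → outlier.
All remaining values lie within [2.735, 9.735].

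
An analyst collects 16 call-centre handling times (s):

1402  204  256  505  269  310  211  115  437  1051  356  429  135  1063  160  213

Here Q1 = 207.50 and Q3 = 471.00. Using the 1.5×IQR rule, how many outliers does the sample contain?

IQR = 263.50; fences at 207.50 − 395.25 = -187.75 and 471.00 + 395.25 = 866.25.
Outside the cutoffs: 1051, 1063, 1402.

3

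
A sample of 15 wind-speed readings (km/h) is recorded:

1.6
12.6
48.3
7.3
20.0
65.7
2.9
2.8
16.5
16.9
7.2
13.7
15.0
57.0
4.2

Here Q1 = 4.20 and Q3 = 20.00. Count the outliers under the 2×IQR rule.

2

IQR = 15.80; fences at 4.20 − 31.60 = -27.40 and 20.00 + 31.60 = 51.60.
Outside the cutoffs: 57.0, 65.7.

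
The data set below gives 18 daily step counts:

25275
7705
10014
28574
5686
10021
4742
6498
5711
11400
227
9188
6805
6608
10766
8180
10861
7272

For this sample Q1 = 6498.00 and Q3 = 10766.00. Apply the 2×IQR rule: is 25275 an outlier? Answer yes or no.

IQR = Q3 − Q1 = 10766.00 − 6498.00 = 4268.00.
Lower fence = Q1 − 2·IQR = 6498.00 − 8536.00 = -2038.00.
Upper fence = Q3 + 2·IQR = 10766.00 + 8536.00 = 19302.00.
25275 lies above the upper fence.

yes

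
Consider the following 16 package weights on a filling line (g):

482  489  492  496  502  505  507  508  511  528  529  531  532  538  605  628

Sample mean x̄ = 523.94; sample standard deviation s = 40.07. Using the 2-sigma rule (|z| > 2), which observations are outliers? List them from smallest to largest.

605, 628

Cutoffs at x̄ ± 2s: 523.94 ± 2·40.07 = [443.80, 604.08].
605: z = 2.02, |z| > 2 → outlier.
628: z = 2.60, |z| > 2 → outlier.
Every other value lies within [443.80, 604.08].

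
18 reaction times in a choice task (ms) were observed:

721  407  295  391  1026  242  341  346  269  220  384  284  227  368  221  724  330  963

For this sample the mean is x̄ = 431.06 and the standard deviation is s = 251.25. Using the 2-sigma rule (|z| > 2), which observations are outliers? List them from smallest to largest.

963, 1026

Cutoffs at x̄ ± 2s: 431.06 ± 2·251.25 = [-71.44, 933.56].
963: z = 2.12, |z| > 2 → outlier.
1026: z = 2.37, |z| > 2 → outlier.
Every other value lies within [-71.44, 933.56].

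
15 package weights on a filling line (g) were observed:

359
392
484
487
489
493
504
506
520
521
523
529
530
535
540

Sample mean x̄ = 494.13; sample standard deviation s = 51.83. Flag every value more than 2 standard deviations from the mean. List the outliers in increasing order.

Cutoffs at x̄ ± 2s: 494.13 ± 2·51.83 = [390.47, 597.79].
359: z = -2.61, |z| > 2 → outlier.
Every other value lies within [390.47, 597.79].

359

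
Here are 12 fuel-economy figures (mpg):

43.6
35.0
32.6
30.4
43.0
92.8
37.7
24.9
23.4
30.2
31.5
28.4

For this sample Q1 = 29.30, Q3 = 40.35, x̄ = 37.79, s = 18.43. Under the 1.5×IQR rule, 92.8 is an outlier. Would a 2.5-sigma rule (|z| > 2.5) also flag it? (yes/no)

yes

z = (92.8 − 37.79) / 18.43 = 2.98.
|z| = 2.98 > 2.5.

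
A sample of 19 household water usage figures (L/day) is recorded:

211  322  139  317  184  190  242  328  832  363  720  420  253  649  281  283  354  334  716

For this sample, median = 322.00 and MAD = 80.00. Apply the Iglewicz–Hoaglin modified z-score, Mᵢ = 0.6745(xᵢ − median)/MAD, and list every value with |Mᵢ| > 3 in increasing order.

716, 720, 832

|Mᵢ| > 3 ⇔ |xᵢ − 322.00| > 3·80.00/0.6745 = 355.82.
So outliers lie outside [-33.82, 677.82].
716: M = 3.32 → outlier.
720: M = 3.36 → outlier.
832: M = 4.30 → outlier.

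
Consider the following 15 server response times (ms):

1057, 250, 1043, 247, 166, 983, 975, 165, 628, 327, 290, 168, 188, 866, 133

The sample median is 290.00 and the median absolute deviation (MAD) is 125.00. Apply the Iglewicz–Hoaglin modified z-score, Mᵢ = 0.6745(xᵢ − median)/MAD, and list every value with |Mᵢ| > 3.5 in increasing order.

|Mᵢ| > 3.5 ⇔ |xᵢ − 290.00| > 3.5·125.00/0.6745 = 648.63.
So outliers lie outside [-358.63, 938.63].
975: M = 3.70 → outlier.
983: M = 3.74 → outlier.
1043: M = 4.06 → outlier.
1057: M = 4.14 → outlier.

975, 983, 1043, 1057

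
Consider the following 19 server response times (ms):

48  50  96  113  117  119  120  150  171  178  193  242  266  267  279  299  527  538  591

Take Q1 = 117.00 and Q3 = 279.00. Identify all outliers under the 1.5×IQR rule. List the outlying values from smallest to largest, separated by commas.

IQR = Q3 − Q1 = 279.00 − 117.00 = 162.00.
Lower fence = Q1 − 1.5·IQR = 117.00 − 243.00 = -126.00.
Upper fence = Q3 + 1.5·IQR = 279.00 + 243.00 = 522.00.
527 > 522.00 → outlier.
538 > 522.00 → outlier.
591 > 522.00 → outlier.
All remaining values lie within [-126.00, 522.00].

527, 538, 591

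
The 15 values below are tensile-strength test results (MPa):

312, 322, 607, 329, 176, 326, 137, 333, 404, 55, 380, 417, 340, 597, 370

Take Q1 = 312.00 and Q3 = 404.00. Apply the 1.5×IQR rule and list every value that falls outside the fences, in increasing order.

55, 137, 597, 607

IQR = Q3 − Q1 = 404.00 − 312.00 = 92.00.
Lower fence = Q1 − 1.5·IQR = 312.00 − 138.00 = 174.00.
Upper fence = Q3 + 1.5·IQR = 404.00 + 138.00 = 542.00.
55 < 174.00 → outlier.
137 < 174.00 → outlier.
597 > 542.00 → outlier.
607 > 542.00 → outlier.
All remaining values lie within [174.00, 542.00].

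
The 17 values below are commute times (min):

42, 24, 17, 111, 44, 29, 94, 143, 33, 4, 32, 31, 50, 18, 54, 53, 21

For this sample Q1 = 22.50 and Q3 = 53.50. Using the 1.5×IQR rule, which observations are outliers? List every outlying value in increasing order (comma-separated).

111, 143

IQR = Q3 − Q1 = 53.50 − 22.50 = 31.00.
Lower fence = Q1 − 1.5·IQR = 22.50 − 46.50 = -24.00.
Upper fence = Q3 + 1.5·IQR = 53.50 + 46.50 = 100.00.
111 > 100.00 → outlier.
143 > 100.00 → outlier.
All remaining values lie within [-24.00, 100.00].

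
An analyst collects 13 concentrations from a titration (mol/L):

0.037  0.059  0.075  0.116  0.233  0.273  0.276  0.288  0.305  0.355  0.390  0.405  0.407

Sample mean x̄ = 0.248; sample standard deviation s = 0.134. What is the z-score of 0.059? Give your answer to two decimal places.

z = (0.059 − 0.248) / 0.134 = -1.41.

-1.41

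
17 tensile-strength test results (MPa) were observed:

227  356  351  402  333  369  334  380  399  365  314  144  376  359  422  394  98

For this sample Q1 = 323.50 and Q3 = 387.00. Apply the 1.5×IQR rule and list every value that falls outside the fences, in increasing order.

IQR = Q3 − Q1 = 387.00 − 323.50 = 63.50.
Lower fence = Q1 − 1.5·IQR = 323.50 − 95.25 = 228.25.
Upper fence = Q3 + 1.5·IQR = 387.00 + 95.25 = 482.25.
98 < 228.25 → outlier.
144 < 228.25 → outlier.
227 < 228.25 → outlier.
All remaining values lie within [228.25, 482.25].

98, 144, 227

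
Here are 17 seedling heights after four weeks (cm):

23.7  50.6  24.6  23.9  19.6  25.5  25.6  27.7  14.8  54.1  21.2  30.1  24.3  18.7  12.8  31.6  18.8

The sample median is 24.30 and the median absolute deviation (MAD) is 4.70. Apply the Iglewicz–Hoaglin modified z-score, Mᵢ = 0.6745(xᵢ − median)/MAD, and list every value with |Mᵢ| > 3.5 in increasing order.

50.6, 54.1

|Mᵢ| > 3.5 ⇔ |xᵢ − 24.30| > 3.5·4.70/0.6745 = 24.39.
So outliers lie outside [-0.09, 48.69].
50.6: M = 3.77 → outlier.
54.1: M = 4.28 → outlier.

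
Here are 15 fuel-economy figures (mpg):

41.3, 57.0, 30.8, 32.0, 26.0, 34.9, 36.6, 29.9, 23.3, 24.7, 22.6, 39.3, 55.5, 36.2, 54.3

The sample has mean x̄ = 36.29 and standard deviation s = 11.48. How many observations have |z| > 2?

0

Cutoffs: x̄ ± 2s = [13.33, 59.25].
Every value lies within the cutoffs.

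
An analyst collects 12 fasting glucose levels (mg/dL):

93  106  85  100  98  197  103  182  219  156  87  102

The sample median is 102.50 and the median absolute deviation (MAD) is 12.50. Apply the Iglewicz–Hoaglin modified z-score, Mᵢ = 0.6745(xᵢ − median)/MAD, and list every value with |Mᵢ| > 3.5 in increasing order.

182, 197, 219

|Mᵢ| > 3.5 ⇔ |xᵢ − 102.50| > 3.5·12.50/0.6745 = 64.86.
So outliers lie outside [37.64, 167.36].
182: M = 4.29 → outlier.
197: M = 5.10 → outlier.
219: M = 6.29 → outlier.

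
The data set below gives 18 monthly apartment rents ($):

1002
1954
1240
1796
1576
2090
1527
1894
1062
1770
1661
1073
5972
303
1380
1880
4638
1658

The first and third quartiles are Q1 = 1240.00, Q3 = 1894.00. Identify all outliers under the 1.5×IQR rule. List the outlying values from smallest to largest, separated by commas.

4638, 5972

IQR = Q3 − Q1 = 1894.00 − 1240.00 = 654.00.
Lower fence = Q1 − 1.5·IQR = 1240.00 − 981.00 = 259.00.
Upper fence = Q3 + 1.5·IQR = 1894.00 + 981.00 = 2875.00.
4638 > 2875.00 → outlier.
5972 > 2875.00 → outlier.
All remaining values lie within [259.00, 2875.00].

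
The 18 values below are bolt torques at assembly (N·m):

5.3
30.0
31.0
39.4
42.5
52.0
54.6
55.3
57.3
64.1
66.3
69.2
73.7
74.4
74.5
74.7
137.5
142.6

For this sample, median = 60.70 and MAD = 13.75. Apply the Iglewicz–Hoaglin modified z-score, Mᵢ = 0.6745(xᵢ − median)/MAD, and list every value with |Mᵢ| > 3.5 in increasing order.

137.5, 142.6

|Mᵢ| > 3.5 ⇔ |xᵢ − 60.70| > 3.5·13.75/0.6745 = 71.35.
So outliers lie outside [-10.65, 132.05].
137.5: M = 3.77 → outlier.
142.6: M = 4.02 → outlier.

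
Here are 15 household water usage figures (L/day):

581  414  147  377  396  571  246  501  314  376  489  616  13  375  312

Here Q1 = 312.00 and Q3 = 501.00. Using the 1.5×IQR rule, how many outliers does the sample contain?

IQR = 189.00; fences at 312.00 − 283.50 = 28.50 and 501.00 + 283.50 = 784.50.
Outside the cutoffs: 13.

1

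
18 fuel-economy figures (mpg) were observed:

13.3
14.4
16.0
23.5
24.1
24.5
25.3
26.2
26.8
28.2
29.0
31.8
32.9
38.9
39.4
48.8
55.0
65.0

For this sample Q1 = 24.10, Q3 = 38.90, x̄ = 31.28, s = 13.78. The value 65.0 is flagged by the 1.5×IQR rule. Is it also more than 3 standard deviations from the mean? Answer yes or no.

no

z = (65.0 − 31.28) / 13.78 = 2.45.
|z| = 2.45 ≤ 3.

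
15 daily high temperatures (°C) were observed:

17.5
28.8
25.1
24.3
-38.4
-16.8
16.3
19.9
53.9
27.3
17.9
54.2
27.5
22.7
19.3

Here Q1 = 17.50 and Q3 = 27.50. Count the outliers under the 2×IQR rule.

IQR = 10.00; fences at 17.50 − 20.00 = -2.50 and 27.50 + 20.00 = 47.50.
Outside the cutoffs: -38.4, -16.8, 53.9, 54.2.

4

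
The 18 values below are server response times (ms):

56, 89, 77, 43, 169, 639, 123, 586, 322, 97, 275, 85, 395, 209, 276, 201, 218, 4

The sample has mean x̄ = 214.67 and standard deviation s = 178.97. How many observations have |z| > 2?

Cutoffs: x̄ ± 2s = [-143.27, 572.61].
Outside the cutoffs: 586, 639.

2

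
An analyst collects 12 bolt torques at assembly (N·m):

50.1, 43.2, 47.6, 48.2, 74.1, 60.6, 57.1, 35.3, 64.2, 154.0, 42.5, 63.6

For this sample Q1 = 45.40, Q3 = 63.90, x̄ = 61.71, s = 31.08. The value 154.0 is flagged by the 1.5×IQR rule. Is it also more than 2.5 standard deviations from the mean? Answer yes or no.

z = (154.0 − 61.71) / 31.08 = 2.97.
|z| = 2.97 > 2.5.

yes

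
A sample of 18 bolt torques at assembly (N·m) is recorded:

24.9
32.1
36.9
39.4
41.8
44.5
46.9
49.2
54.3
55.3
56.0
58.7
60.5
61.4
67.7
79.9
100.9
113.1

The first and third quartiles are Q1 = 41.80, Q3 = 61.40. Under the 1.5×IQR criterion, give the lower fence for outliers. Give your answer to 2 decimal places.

12.40

IQR = Q3 − Q1 = 61.40 − 41.80 = 19.60.
Lower fence = Q1 − 1.5·IQR = 41.80 − 29.40 = 12.40.
Upper fence = Q3 + 1.5·IQR = 61.40 + 29.40 = 90.80.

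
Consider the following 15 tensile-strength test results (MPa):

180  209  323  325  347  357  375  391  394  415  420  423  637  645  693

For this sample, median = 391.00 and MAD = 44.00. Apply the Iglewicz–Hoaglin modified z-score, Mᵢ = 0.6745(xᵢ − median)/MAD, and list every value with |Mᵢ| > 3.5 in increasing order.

637, 645, 693

|Mᵢ| > 3.5 ⇔ |xᵢ − 391.00| > 3.5·44.00/0.6745 = 228.32.
So outliers lie outside [162.68, 619.32].
637: M = 3.77 → outlier.
645: M = 3.89 → outlier.
693: M = 4.63 → outlier.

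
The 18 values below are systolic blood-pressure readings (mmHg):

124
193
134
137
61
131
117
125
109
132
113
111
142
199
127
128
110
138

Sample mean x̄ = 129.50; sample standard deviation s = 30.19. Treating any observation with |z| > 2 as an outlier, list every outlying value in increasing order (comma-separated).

Cutoffs at x̄ ± 2s: 129.50 ± 2·30.19 = [69.12, 189.88].
61: z = -2.27, |z| > 2 → outlier.
193: z = 2.10, |z| > 2 → outlier.
199: z = 2.30, |z| > 2 → outlier.
Every other value lies within [69.12, 189.88].

61, 193, 199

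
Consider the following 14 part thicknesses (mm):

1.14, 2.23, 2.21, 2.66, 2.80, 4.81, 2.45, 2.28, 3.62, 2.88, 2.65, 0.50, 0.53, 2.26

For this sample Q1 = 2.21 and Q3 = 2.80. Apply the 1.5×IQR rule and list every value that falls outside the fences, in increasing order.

0.50, 0.53, 1.14, 4.81

IQR = Q3 − Q1 = 2.80 − 2.21 = 0.59.
Lower fence = Q1 − 1.5·IQR = 2.21 − 0.885 = 1.325.
Upper fence = Q3 + 1.5·IQR = 2.80 + 0.885 = 3.685.
0.50 < 1.325 → outlier.
0.53 < 1.325 → outlier.
1.14 < 1.325 → outlier.
4.81 > 3.685 → outlier.
All remaining values lie within [1.325, 3.685].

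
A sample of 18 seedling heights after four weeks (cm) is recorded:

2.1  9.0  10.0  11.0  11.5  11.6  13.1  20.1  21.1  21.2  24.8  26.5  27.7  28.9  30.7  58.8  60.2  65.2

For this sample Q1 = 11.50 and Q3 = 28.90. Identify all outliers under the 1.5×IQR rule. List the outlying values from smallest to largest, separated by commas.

IQR = Q3 − Q1 = 28.90 − 11.50 = 17.40.
Lower fence = Q1 − 1.5·IQR = 11.50 − 26.10 = -14.60.
Upper fence = Q3 + 1.5·IQR = 28.90 + 26.10 = 55.00.
58.8 > 55.00 → outlier.
60.2 > 55.00 → outlier.
65.2 > 55.00 → outlier.
All remaining values lie within [-14.60, 55.00].

58.8, 60.2, 65.2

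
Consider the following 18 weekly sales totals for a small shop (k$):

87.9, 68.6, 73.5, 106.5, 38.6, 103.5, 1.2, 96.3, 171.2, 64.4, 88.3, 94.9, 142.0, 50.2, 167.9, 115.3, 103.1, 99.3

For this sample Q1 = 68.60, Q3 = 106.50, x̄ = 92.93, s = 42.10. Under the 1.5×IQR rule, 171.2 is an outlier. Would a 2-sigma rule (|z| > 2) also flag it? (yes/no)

no

z = (171.2 − 92.93) / 42.10 = 1.86.
|z| = 1.86 ≤ 2.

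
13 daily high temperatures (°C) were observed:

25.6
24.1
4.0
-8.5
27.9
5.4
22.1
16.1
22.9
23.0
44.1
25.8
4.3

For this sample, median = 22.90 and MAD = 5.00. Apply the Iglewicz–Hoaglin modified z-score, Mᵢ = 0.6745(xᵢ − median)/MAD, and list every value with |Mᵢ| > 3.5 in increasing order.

|Mᵢ| > 3.5 ⇔ |xᵢ − 22.90| > 3.5·5.00/0.6745 = 25.95.
So outliers lie outside [-3.05, 48.85].
-8.5: M = -4.24 → outlier.

-8.5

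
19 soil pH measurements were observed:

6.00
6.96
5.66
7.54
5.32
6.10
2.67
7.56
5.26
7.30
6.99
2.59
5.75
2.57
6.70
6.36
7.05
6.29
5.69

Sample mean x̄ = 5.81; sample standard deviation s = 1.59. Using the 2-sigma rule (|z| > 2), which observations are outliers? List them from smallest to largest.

Cutoffs at x̄ ± 2s: 5.81 ± 2·1.59 = [2.63, 8.99].
2.57: z = -2.04, |z| > 2 → outlier.
2.59: z = -2.03, |z| > 2 → outlier.
Every other value lies within [2.63, 8.99].

2.57, 2.59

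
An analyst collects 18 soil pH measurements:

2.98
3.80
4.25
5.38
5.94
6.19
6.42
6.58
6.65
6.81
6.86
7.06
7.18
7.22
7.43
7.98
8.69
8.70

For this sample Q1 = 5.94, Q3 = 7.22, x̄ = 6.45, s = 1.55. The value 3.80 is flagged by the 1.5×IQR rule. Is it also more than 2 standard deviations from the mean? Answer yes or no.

z = (3.80 − 6.45) / 1.55 = -1.71.
|z| = 1.71 ≤ 2.

no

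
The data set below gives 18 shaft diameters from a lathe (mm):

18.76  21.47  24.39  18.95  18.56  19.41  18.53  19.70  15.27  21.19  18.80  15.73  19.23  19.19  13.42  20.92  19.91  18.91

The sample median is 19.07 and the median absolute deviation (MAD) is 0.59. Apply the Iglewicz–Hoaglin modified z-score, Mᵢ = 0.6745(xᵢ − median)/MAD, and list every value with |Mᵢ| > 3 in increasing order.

|Mᵢ| > 3 ⇔ |xᵢ − 19.07| > 3·0.59/0.6745 = 2.62.
So outliers lie outside [16.45, 21.69].
13.42: M = -6.46 → outlier.
15.27: M = -4.34 → outlier.
15.73: M = -3.82 → outlier.
24.39: M = 6.08 → outlier.

13.42, 15.27, 15.73, 24.39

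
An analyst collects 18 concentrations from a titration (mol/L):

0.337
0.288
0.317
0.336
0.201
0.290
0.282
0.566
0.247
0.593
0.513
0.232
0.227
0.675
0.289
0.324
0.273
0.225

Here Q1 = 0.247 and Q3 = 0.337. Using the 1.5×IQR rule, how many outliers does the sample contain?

4

IQR = 0.090; fences at 0.247 − 0.135 = 0.112 and 0.337 + 0.135 = 0.472.
Outside the cutoffs: 0.513, 0.566, 0.593, 0.675.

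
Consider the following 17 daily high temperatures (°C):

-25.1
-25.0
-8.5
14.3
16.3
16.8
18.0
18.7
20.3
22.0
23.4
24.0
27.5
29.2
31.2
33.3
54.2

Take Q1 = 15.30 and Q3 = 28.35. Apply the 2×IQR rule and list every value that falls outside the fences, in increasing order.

IQR = Q3 − Q1 = 28.35 − 15.30 = 13.05.
Lower fence = Q1 − 2·IQR = 15.30 − 26.10 = -10.80.
Upper fence = Q3 + 2·IQR = 28.35 + 26.10 = 54.45.
-25.1 < -10.80 → outlier.
-25.0 < -10.80 → outlier.
All remaining values lie within [-10.80, 54.45].

-25.1, -25.0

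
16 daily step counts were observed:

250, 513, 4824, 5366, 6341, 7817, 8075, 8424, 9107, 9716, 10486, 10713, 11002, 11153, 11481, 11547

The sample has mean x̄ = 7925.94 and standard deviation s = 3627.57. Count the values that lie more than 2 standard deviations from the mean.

2

Cutoffs: x̄ ± 2s = [670.80, 15181.08].
Outside the cutoffs: 250, 513.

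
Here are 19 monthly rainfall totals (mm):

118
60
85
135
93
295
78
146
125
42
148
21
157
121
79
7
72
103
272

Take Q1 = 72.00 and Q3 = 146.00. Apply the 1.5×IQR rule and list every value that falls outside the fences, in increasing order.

IQR = Q3 − Q1 = 146.00 − 72.00 = 74.00.
Lower fence = Q1 − 1.5·IQR = 72.00 − 111.00 = -39.00.
Upper fence = Q3 + 1.5·IQR = 146.00 + 111.00 = 257.00.
272 > 257.00 → outlier.
295 > 257.00 → outlier.
All remaining values lie within [-39.00, 257.00].

272, 295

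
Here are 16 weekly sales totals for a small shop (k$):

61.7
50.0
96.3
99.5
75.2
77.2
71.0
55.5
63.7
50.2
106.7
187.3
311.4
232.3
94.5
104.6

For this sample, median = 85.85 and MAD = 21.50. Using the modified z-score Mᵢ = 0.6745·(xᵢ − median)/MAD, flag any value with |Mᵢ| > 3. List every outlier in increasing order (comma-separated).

|Mᵢ| > 3 ⇔ |xᵢ − 85.85| > 3·21.50/0.6745 = 95.63.
So outliers lie outside [-9.78, 181.48].
187.3: M = 3.18 → outlier.
232.3: M = 4.59 → outlier.
311.4: M = 7.08 → outlier.

187.3, 232.3, 311.4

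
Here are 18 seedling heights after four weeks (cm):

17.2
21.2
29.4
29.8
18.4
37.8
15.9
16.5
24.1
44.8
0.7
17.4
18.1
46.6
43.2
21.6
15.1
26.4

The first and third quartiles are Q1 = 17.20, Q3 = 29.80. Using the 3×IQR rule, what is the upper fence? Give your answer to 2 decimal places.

67.60

IQR = Q3 − Q1 = 29.80 − 17.20 = 12.60.
Lower fence = Q1 − 3·IQR = 17.20 − 37.80 = -20.60.
Upper fence = Q3 + 3·IQR = 29.80 + 37.80 = 67.60.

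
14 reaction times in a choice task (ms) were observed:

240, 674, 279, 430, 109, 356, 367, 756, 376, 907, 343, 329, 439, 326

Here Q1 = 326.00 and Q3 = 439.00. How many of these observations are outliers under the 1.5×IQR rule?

IQR = 113.00; fences at 326.00 − 169.50 = 156.50 and 439.00 + 169.50 = 608.50.
Outside the cutoffs: 109, 674, 756, 907.

4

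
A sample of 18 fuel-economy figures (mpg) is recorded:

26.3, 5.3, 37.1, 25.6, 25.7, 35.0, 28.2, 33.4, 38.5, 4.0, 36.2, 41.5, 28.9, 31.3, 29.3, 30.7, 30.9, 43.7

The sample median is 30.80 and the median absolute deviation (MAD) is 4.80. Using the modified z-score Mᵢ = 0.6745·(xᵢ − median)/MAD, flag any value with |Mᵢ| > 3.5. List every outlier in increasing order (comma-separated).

4.0, 5.3

|Mᵢ| > 3.5 ⇔ |xᵢ − 30.80| > 3.5·4.80/0.6745 = 24.91.
So outliers lie outside [5.89, 55.71].
4.0: M = -3.77 → outlier.
5.3: M = -3.58 → outlier.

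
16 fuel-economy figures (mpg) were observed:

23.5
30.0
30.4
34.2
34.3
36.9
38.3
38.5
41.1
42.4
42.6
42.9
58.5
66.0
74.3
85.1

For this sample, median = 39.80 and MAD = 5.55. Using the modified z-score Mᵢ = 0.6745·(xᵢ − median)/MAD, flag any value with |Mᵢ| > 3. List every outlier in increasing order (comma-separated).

66.0, 74.3, 85.1

|Mᵢ| > 3 ⇔ |xᵢ − 39.80| > 3·5.55/0.6745 = 24.68.
So outliers lie outside [15.12, 64.48].
66.0: M = 3.18 → outlier.
74.3: M = 4.19 → outlier.
85.1: M = 5.51 → outlier.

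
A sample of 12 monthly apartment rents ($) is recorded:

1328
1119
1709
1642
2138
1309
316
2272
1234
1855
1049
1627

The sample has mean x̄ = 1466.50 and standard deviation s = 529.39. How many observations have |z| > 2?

Cutoffs: x̄ ± 2s = [407.72, 2525.28].
Outside the cutoffs: 316.

1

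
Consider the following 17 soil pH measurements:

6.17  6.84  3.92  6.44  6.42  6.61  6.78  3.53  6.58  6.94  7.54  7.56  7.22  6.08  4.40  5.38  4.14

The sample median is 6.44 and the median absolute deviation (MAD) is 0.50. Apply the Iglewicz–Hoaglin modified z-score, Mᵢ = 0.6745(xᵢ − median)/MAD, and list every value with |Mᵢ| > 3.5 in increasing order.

|Mᵢ| > 3.5 ⇔ |xᵢ − 6.44| > 3.5·0.50/0.6745 = 2.59.
So outliers lie outside [3.85, 9.03].
3.53: M = -3.93 → outlier.

3.53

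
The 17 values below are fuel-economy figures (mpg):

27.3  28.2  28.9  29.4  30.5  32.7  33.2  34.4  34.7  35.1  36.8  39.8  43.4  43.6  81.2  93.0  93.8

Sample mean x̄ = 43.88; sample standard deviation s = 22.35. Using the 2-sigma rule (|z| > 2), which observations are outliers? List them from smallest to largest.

Cutoffs at x̄ ± 2s: 43.88 ± 2·22.35 = [-0.82, 88.58].
93.0: z = 2.20, |z| > 2 → outlier.
93.8: z = 2.23, |z| > 2 → outlier.
Every other value lies within [-0.82, 88.58].

93.0, 93.8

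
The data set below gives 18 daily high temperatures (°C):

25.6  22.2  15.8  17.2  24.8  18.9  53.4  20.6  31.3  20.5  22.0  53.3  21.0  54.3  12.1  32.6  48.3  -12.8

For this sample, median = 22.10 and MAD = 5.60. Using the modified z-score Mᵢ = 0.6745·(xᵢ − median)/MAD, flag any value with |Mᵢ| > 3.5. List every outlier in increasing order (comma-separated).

-12.8, 53.3, 53.4, 54.3

|Mᵢ| > 3.5 ⇔ |xᵢ − 22.10| > 3.5·5.60/0.6745 = 29.06.
So outliers lie outside [-6.96, 51.16].
-12.8: M = -4.20 → outlier.
53.3: M = 3.76 → outlier.
53.4: M = 3.77 → outlier.
54.3: M = 3.88 → outlier.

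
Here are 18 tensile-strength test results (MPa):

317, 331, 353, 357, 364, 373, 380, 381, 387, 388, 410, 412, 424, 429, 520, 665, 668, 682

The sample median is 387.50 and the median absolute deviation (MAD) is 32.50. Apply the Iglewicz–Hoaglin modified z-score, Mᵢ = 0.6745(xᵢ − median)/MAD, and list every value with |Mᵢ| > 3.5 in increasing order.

665, 668, 682

|Mᵢ| > 3.5 ⇔ |xᵢ − 387.50| > 3.5·32.50/0.6745 = 168.64.
So outliers lie outside [218.86, 556.14].
665: M = 5.76 → outlier.
668: M = 5.82 → outlier.
682: M = 6.11 → outlier.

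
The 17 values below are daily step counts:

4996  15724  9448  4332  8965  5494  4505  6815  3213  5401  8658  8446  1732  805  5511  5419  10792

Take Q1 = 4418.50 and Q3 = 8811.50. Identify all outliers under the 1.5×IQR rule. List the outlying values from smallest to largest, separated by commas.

15724

IQR = Q3 − Q1 = 8811.50 − 4418.50 = 4393.00.
Lower fence = Q1 − 1.5·IQR = 4418.50 − 6589.50 = -2171.00.
Upper fence = Q3 + 1.5·IQR = 8811.50 + 6589.50 = 15401.00.
15724 > 15401.00 → outlier.
All remaining values lie within [-2171.00, 15401.00].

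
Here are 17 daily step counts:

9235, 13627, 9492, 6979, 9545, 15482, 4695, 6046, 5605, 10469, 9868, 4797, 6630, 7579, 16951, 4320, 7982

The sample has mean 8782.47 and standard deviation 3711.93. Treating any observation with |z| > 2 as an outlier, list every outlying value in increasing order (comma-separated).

Cutoffs at x̄ ± 2s: 8782.47 ± 2·3711.93 = [1358.61, 16206.33].
16951: z = 2.20, |z| > 2 → outlier.
Every other value lies within [1358.61, 16206.33].

16951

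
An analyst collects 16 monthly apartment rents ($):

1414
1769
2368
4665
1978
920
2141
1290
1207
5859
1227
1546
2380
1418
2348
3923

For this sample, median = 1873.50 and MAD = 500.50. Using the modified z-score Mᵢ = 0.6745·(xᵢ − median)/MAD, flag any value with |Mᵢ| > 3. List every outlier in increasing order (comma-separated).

4665, 5859

|Mᵢ| > 3 ⇔ |xᵢ − 1873.50| > 3·500.50/0.6745 = 2226.09.
So outliers lie outside [-352.59, 4099.59].
4665: M = 3.76 → outlier.
5859: M = 5.37 → outlier.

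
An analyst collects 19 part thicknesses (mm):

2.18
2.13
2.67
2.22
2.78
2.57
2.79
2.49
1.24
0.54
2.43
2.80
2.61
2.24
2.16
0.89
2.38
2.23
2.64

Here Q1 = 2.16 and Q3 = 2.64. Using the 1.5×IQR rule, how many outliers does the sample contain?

IQR = 0.48; fences at 2.16 − 0.72 = 1.44 and 2.64 + 0.72 = 3.36.
Outside the cutoffs: 0.54, 0.89, 1.24.

3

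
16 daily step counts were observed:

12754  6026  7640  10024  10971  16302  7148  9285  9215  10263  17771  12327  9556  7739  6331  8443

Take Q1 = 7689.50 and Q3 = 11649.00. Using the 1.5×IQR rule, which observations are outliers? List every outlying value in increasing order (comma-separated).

IQR = Q3 − Q1 = 11649.00 − 7689.50 = 3959.50.
Lower fence = Q1 − 1.5·IQR = 7689.50 − 5939.25 = 1750.25.
Upper fence = Q3 + 1.5·IQR = 11649.00 + 5939.25 = 17588.25.
17771 > 17588.25 → outlier.
All remaining values lie within [1750.25, 17588.25].

17771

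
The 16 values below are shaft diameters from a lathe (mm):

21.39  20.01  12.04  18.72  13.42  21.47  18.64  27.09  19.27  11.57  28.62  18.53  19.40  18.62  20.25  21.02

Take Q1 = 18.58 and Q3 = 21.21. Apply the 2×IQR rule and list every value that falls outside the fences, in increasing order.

IQR = Q3 − Q1 = 21.21 − 18.58 = 2.63.
Lower fence = Q1 − 2·IQR = 18.58 − 5.26 = 13.32.
Upper fence = Q3 + 2·IQR = 21.21 + 5.26 = 26.47.
11.57 < 13.32 → outlier.
12.04 < 13.32 → outlier.
27.09 > 26.47 → outlier.
28.62 > 26.47 → outlier.
All remaining values lie within [13.32, 26.47].

11.57, 12.04, 27.09, 28.62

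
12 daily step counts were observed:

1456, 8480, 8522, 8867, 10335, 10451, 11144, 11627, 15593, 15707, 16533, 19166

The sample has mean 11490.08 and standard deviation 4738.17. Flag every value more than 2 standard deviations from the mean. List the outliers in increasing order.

Cutoffs at x̄ ± 2s: 11490.08 ± 2·4738.17 = [2013.74, 20966.42].
1456: z = -2.12, |z| > 2 → outlier.
Every other value lies within [2013.74, 20966.42].

1456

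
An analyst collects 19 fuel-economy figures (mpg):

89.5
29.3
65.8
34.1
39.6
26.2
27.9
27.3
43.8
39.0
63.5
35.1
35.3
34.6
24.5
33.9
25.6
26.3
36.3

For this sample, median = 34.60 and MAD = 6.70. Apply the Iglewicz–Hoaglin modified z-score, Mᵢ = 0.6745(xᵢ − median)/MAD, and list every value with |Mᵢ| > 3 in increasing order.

|Mᵢ| > 3 ⇔ |xᵢ − 34.60| > 3·6.70/0.6745 = 29.80.
So outliers lie outside [4.80, 64.40].
65.8: M = 3.14 → outlier.
89.5: M = 5.53 → outlier.

65.8, 89.5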